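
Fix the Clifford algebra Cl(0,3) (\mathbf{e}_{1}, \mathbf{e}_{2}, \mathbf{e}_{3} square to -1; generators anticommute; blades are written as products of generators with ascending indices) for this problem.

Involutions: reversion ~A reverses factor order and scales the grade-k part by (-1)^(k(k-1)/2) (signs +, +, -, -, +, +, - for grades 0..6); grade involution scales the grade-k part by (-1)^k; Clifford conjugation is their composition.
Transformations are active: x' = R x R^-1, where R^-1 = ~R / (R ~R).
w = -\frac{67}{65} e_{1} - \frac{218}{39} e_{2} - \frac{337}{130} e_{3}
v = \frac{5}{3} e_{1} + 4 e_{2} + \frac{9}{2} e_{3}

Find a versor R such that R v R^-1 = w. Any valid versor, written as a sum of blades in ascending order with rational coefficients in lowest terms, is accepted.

Reasoning: v^2 = w^2 = -\frac{1405}{36} since conjugation preserves the quadratic form; R = v + w = \frac{124}{195} e_{1} - \frac{62}{39} e_{2} + \frac{124}{65} e_{3} is then valid when invertible, keeping its own part and reversing (v - w)/2.
Answer: \frac{124}{195} e_{1} - \frac{62}{39} e_{2} + \frac{124}{65} e_{3}


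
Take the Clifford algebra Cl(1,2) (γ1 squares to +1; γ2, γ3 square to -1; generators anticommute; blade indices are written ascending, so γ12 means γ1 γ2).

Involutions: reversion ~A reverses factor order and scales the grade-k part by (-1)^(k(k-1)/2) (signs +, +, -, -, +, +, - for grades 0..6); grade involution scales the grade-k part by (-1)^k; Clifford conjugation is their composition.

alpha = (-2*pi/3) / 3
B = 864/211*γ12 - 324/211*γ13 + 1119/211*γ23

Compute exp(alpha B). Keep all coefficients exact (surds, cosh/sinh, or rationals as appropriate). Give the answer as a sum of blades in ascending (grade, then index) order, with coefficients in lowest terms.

B^2 term by term: the squares give (864/211)^2*(γ12)^2 + (-324/211)^2*(γ13)^2 + (1119/211)^2*(γ23)^2 = 746496/44521*(+1) + 104976/44521*(+1) + 1252161/44521*(-1) = -9 (each basis 2-blade squares to minus the product of its generators' squares); cross terms between blades sharing an index anticommute and cancel. So B^2 = -9.
B^2 = -9 — circular case — the even/odd split gives cos and sin: l = 3, alpha*l = -2*pi/3, so exp(alpha B) = cos(-2*pi/3) + (sin(-2*pi/3)/3)*B = -1/2 + (-sqrt(3)/6)*B.
Answer: -1/2 - 144*sqrt(3)/211*γ12 + 54*sqrt(3)/211*γ13 - 373*sqrt(3)/422*γ23


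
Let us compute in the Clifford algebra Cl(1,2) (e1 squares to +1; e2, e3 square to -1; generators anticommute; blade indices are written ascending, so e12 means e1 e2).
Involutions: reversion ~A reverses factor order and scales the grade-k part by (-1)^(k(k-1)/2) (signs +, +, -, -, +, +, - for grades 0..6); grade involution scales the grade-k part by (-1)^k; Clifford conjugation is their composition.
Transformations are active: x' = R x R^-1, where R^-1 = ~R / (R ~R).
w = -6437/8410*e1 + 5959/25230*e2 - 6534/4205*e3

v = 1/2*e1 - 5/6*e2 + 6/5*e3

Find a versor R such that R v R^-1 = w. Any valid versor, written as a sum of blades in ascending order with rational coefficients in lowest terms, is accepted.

Sketch: the shared square -424/225 makes R = v + w = -1116/4205*e1 - 2511/4205*e2 - 1488/4205*e3 the natural versor; its sandwich fixes that direction, negates (v - w)/2, and sends v to w.
Answer: -1116/4205*e1 - 2511/4205*e2 - 1488/4205*e3


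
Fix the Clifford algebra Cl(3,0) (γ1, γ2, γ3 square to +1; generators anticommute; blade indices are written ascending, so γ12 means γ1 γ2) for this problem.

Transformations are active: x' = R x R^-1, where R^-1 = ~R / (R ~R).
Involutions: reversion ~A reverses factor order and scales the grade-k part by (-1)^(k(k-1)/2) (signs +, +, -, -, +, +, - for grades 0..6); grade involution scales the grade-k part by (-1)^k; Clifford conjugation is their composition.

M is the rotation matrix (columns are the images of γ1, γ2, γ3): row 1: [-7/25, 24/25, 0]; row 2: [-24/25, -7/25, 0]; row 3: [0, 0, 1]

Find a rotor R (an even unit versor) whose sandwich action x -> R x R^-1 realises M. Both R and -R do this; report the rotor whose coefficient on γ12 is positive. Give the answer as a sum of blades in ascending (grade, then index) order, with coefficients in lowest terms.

Method: write R = a + b12*γ12 + b13*γ13 + b23*γ23 with a^2 + b12^2 + b13^2 + b23^2 = 1 (so R^-1 = ~R). Expanding the columns R e_j ~R gives tr M = 4a^2 - 1 and, from the antisymmetric part, M21 - M12 = -4a*b12, M13 - M31 = 4a*b13, M32 - M23 = -4a*b23.
Here tr M = 11/25, so a^2 = (1 + tr M)/4 = 9/25 and a = ±3/5. Taking a = 3/5: M21 - M12 = -48/25, M13 - M31 = 0, M32 - M23 = 0, giving b12 = 4/5, b13 = 0, b23 = 0, i.e. R = 3/5 + 4/5*γ12.
Its γ12 coefficient is already positive.
Answer: 3/5 + 4/5*γ12. Recall the cover is two-to-one: with M of trace 11/25, both preimages act alike, and the stated γ12 sign chooses the sheet.


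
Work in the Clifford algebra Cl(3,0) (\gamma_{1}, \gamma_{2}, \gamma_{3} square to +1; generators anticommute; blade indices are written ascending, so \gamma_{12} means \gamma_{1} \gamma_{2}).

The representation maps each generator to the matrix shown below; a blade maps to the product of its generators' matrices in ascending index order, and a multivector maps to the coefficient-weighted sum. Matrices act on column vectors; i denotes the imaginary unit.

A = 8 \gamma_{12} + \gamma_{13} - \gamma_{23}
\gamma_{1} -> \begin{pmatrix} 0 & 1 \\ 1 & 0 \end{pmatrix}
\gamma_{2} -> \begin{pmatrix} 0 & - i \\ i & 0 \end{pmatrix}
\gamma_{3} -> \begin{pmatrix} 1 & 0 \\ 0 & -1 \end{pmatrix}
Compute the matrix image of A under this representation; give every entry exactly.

Bivector images (products of the table entries): rho(\gamma_{12}) = rho(\gamma_{1})rho(\gamma_{2}) = \begin{pmatrix} i & 0 \\ 0 & - i \end{pmatrix}; rho(\gamma_{13}) = rho(\gamma_{1})rho(\gamma_{3}) = \begin{pmatrix} 0 & -1 \\ 1 & 0 \end{pmatrix}; rho(\gamma_{23}) = rho(\gamma_{2})rho(\gamma_{3}) = \begin{pmatrix} 0 & i \\ i & 0 \end{pmatrix}.
M = (8)*rho(\gamma_{12}) + (1)*rho(\gamma_{13}) + (-1)*rho(\gamma_{23}), summed entrywise:
Answer: \begin{pmatrix} 8 i & -1 - i \\ 1 - i & - 8 i \end{pmatrix}


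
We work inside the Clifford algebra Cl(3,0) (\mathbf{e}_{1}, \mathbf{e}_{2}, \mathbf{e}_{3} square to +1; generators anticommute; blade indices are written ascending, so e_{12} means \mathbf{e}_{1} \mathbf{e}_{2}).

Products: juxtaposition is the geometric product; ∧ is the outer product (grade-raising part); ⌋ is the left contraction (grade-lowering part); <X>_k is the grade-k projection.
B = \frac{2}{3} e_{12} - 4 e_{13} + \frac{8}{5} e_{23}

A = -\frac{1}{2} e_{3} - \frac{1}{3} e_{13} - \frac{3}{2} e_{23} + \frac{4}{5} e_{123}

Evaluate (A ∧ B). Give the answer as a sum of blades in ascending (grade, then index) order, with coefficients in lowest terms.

step 1: -\frac{1}{3} e_{123}
Answer: -\frac{1}{3} e_{123}


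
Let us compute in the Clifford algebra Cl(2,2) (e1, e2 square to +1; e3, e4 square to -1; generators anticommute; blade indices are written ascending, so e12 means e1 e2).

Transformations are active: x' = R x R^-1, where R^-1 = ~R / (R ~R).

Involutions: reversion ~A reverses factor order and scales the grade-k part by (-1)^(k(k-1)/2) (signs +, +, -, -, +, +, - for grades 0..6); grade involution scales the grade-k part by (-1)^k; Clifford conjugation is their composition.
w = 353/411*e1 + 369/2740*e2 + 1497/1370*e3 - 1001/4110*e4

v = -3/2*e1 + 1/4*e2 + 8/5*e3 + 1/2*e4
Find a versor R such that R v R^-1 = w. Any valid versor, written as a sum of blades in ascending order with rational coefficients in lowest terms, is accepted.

Take R = v + w = -527/822*e1 + 527/1370*e2 + 3689/1370*e3 + 527/2055*e4. Because q(v) = q(w) = -199/400, conjugation by R sends v exactly to w.
Answer: -527/822*e1 + 527/1370*e2 + 3689/1370*e3 + 527/2055*e4


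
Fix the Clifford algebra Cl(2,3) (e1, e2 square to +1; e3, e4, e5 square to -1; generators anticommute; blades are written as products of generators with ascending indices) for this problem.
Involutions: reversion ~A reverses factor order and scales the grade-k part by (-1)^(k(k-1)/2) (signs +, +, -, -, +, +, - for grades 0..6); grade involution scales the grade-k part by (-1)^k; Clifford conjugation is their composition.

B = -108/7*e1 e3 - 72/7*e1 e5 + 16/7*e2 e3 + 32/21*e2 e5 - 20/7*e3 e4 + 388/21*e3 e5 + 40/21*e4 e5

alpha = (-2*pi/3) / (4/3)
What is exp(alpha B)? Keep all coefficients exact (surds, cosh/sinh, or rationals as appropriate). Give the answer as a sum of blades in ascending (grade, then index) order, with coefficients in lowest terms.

B^2 term by term: the squares give (-108/7)^2*(e1 e3)^2 + (-72/7)^2*(e1 e5)^2 + (16/7)^2*(e2 e3)^2 + (32/21)^2*(e2 e5)^2 + (-20/7)^2*(e3 e4)^2 + (388/21)^2*(e3 e5)^2 + (40/21)^2*(e4 e5)^2 = 11664/49*(+1) + 5184/49*(+1) + 256/49*(+1) + 1024/441*(+1) + 400/49*(-1) + 150544/441*(-1) + 1600/441*(-1) = -16/9 (each basis 2-blade squares to minus the product of its generators' squares); cross terms between blades sharing an index anticommute and cancel; the commuting (index-disjoint) pairs give grade-4 terms 2*c*c'*(blade product), which cancel blade by blade — e1 e2 e3 e5: 2304/49 - 2304/49 = 0; e1 e3 e4 e5: -2880/49 + 2880/49 = 0; e2 e3 e4 e5: 1280/147 - 1280/147 = 0 — confirming B is simple. So B^2 = -16/9.
B^2 = -16/9 — B^2 < 0, so the exponential closes trigonometrically: l = 4/3, alpha*l = -2*pi/3, so exp(alpha B) = cos(-2*pi/3) + (sin(-2*pi/3)/(4/3))*B = -1/2 + (-3*sqrt(3)/8)*B.
Answer: -1/2 + 81*sqrt(3)/14*e1 e3 + 27*sqrt(3)/7*e1 e5 - 6*sqrt(3)/7*e2 e3 - 4*sqrt(3)/7*e2 e5 + 15*sqrt(3)/14*e3 e4 - 97*sqrt(3)/14*e3 e5 - 5*sqrt(3)/7*e4 e5


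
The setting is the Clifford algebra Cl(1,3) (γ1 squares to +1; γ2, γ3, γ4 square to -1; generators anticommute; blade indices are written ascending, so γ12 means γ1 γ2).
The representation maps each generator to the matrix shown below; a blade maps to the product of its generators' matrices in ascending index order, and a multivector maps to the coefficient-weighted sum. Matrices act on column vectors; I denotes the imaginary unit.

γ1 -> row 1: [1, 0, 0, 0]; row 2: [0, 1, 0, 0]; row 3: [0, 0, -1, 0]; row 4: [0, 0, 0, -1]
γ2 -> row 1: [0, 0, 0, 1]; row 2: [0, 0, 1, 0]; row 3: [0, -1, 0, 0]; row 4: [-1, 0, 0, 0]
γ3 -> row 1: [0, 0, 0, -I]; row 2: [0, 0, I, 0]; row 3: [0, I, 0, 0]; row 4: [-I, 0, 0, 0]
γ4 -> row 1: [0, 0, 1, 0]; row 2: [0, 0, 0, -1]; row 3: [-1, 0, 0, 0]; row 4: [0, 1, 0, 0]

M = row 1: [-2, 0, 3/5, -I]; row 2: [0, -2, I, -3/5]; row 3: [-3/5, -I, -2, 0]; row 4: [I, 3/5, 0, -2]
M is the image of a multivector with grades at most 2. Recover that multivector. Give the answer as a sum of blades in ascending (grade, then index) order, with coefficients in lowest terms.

Method: the blade images are trace-orthogonal — tr(rho(e_A) rho(e_B)^-1) = 4 if A = B and 0 otherwise — and rho(e_A)^-1 = (e_A)^2 * rho(e_A) with (e_A)^2 = +1 or -1, so the coefficient of e_A in the preimage is (e_A)^2 * tr(M rho(e_A))/4.
Nonzero projections over blades of grade <= 2: 1: (1)^2 = +1, tr(M 1) = -8, coefficient -2; γ4: (γ4)^2 = -1, tr(M rho(γ4)) = -12/5, coefficient 3/5; γ13: (γ13)^2 = +1, tr(M rho(γ13)) = 4, coefficient 1. Every other blade of grade <= 2 projects to 0.
Answer: -2 + 3/5*γ4 + γ13


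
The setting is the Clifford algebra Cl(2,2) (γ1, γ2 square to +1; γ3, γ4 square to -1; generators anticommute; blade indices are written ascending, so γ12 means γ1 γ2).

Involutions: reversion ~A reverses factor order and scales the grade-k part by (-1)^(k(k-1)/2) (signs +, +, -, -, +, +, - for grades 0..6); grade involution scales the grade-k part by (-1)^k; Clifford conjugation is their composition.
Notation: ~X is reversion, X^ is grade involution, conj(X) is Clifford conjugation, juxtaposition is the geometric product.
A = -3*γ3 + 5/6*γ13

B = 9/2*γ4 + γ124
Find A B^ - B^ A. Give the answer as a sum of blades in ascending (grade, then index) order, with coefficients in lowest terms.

first term: 27/2*γ34 - 15/4*γ134 - 5/6*γ234 + 3*γ1234
second term: -27/2*γ34 - 15/4*γ134 + 5/6*γ234 - 3*γ1234
Answer: 27*γ34 - 5/3*γ234 + 6*γ1234


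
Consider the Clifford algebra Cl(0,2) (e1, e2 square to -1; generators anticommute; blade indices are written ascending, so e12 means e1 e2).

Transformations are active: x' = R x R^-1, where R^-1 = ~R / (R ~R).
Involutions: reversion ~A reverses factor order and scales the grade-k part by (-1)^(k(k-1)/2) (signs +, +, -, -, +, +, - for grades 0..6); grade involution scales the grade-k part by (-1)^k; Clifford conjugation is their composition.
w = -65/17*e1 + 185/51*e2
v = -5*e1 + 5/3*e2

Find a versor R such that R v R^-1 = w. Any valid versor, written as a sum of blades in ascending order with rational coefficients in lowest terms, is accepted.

Why this works: both vectors square to -250/9, so q(v) = q(w) and R = v + w = -150/17*e1 + 90/17*e2 carries v to w — its own direction survives, the complement (v - w)/2 flips.
Answer: -150/17*e1 + 90/17*e2


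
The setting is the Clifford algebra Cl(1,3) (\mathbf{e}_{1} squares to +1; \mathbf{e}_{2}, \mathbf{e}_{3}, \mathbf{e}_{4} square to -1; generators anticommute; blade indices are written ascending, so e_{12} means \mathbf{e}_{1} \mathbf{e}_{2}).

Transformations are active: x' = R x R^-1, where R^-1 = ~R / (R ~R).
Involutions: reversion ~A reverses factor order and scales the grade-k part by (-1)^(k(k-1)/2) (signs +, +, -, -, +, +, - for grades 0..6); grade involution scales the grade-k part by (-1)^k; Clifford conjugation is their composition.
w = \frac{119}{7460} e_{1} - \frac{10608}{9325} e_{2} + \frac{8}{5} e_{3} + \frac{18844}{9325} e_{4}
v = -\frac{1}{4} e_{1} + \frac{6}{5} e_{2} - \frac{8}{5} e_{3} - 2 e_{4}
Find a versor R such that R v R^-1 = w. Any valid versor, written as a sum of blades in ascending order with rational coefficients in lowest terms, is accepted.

R = v + w = -\frac{873}{3730} e_{1} + \frac{582}{9325} e_{2} + \frac{194}{9325} e_{4} works: the equal norms (-\frac{127}{16}) guarantee its sandwich swaps v into w.
Answer: -\frac{873}{3730} e_{1} + \frac{582}{9325} e_{2} + \frac{194}{9325} e_{4}


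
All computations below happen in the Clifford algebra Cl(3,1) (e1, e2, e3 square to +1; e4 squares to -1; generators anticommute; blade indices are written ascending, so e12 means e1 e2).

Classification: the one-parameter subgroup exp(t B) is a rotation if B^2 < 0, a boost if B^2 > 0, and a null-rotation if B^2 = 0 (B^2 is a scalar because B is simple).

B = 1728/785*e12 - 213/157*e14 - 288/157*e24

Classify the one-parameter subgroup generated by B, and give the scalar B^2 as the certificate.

B^2 term by term: the squares give (1728/785)^2*(e12)^2 + (-213/157)^2*(e14)^2 + (-288/157)^2*(e24)^2 = 2985984/616225*(-1) + 45369/24649*(+1) + 82944/24649*(+1) = 9/25 (each basis 2-blade squares to minus the product of its generators' squares); cross terms between blades sharing an index anticommute and cancel. So B^2 = 9/25.
Answer: boost, certificate B^2 = 9/25. The scalar 9/25 is the complete invariant here: its sign names the subgroup type.


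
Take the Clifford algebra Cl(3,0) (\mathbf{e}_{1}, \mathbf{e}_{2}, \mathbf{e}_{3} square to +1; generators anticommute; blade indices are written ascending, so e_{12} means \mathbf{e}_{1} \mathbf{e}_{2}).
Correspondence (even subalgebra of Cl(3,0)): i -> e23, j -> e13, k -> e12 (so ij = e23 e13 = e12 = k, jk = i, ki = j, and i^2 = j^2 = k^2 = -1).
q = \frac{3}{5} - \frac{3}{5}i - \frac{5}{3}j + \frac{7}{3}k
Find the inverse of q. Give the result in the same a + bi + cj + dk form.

In blades: q = \frac{3}{5} + \frac{7}{3} e_{12} - \frac{5}{3} e_{13} - \frac{3}{5} e_{23}.
With qbar = \frac{3}{5} - \frac{7}{3} e_{12} + \frac{5}{3} e_{13} + \frac{3}{5} e_{23} (scalar fixed, mapped units negated), q qbar = \frac{2012}{225} (the sum of squared coefficients), so q^-1 = qbar / (\frac{2012}{225}) = \frac{135}{2012} - \frac{525}{2012} e_{12} + \frac{375}{2012} e_{13} + \frac{135}{2012} e_{23}; translating back:
Answer: \frac{135}{2012} + \frac{135}{2012}i + \frac{375}{2012}j - \frac{525}{2012}k


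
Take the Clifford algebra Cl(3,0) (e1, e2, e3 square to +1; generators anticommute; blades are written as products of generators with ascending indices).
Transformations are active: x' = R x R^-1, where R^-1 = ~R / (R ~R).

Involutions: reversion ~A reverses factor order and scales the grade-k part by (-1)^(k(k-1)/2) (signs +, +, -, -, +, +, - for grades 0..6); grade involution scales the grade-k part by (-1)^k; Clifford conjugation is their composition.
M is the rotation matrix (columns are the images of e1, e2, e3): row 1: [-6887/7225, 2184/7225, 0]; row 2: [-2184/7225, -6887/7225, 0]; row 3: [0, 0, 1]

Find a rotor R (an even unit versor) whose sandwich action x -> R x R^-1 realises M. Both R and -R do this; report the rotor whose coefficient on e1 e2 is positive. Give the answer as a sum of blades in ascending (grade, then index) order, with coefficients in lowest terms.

Method: write R = a + b12*e1 e2 + b13*e1 e3 + b23*e2 e3 with a^2 + b12^2 + b13^2 + b23^2 = 1 (so R^-1 = ~R). Expanding the columns R e_j ~R gives tr M = 4a^2 - 1 and, from the antisymmetric part, M21 - M12 = -4a*b12, M13 - M31 = 4a*b13, M32 - M23 = -4a*b23.
Here tr M = -6549/7225, so a^2 = (1 + tr M)/4 = 169/7225 and a = ±13/85. Taking a = 13/85: M21 - M12 = -4368/7225, M13 - M31 = 0, M32 - M23 = 0, giving b12 = 84/85, b13 = 0, b23 = 0, i.e. R = 13/85 + 84/85*e1 e2.
Its e1 e2 coefficient is already positive.
Answer: 13/85 + 84/85*e1 e2. Uniqueness: Spin(3) -> SO(3) maps R and -R to the same rotation of trace -6549/7225; fixing the sign of the e1 e2 coefficient removes the ambiguity.


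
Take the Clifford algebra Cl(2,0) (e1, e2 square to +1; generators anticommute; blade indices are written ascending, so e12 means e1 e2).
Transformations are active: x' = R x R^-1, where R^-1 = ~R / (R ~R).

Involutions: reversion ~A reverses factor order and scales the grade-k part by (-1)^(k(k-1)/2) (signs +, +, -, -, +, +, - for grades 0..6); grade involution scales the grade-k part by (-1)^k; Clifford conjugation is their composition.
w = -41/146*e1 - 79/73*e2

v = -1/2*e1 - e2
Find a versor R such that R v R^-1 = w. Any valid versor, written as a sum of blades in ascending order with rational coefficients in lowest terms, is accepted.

Reasoning: v^2 = w^2 = 5/4 since conjugation preserves the quadratic form; R = v + w = -57/73*e1 - 152/73*e2 is then valid when invertible, keeping its own part and reversing (v - w)/2.
Answer: -57/73*e1 - 152/73*e2


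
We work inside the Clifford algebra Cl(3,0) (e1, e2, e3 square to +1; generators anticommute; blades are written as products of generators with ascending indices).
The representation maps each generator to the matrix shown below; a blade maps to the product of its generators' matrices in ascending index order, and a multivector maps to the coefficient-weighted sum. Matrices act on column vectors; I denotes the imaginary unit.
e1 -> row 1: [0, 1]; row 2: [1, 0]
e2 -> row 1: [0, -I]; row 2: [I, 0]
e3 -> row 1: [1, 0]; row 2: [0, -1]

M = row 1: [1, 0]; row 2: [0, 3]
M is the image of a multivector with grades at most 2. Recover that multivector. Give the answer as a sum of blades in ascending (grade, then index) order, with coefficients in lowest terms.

Method: 1, rho(e1), rho(e2), rho(e3) form a trace-orthogonal basis of the 2x2 complex matrices (tr(X Y) = 2 if X = Y, else 0), so M = m0*1 + m1*rho(e1) + m2*rho(e2) + m3*rho(e3) with m0 = tr(M)/2 = 2, m1 = tr(M rho(e1))/2 = 0, m2 = tr(M rho(e2))/2 = 0, m3 = tr(M rho(e3))/2 = -1.
Multiplying table entries, the bivector images are rho(e1 e2) = I*rho(e3), rho(e1 e3) = -I*rho(e2), rho(e2 e3) = I*rho(e1); with real blade coefficients the real parts of m0..m3 are the coefficients of 1, e1, e2, e3 and the imaginary parts give the bivectors (e2 e3: Im m1, e1 e3: -Im m2, e1 e2: Im m3).
Answer: 2 - e3


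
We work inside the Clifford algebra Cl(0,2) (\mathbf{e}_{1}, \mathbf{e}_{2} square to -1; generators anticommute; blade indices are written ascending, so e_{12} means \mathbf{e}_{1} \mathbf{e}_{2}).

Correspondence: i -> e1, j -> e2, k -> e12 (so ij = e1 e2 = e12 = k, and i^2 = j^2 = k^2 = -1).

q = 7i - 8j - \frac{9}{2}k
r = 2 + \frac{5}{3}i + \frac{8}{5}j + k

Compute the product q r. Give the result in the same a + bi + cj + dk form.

In blades: q = 7 e_{1} - 8 e_{2} - \frac{9}{2} e_{12}, r = 2 + \frac{5}{3} e_{1} + \frac{8}{5} e_{2} + e_{12}.
Distribute q over r term by term (generator squares from the signature, products reordered to ascending indices): (7 e_{1})*r = -\frac{35}{3} + 14 e_{1} - 7 e_{2} + \frac{56}{5} e_{12}; (-8 e_{2})*r = \frac{64}{5} - 8 e_{1} - 16 e_{2} + \frac{40}{3} e_{12}; (-\frac{9}{2} e_{12})*r = \frac{9}{2} + \frac{36}{5} e_{1} - \frac{15}{2} e_{2} - 9 e_{12}.
Sum: \frac{169}{30} + \frac{66}{5} e_{1} - \frac{61}{2} e_{2} + \frac{233}{15} e_{12}; translating back through the correspondence:
Answer: \frac{169}{30} + \frac{66}{5}i - \frac{61}{2}j + \frac{233}{15}k


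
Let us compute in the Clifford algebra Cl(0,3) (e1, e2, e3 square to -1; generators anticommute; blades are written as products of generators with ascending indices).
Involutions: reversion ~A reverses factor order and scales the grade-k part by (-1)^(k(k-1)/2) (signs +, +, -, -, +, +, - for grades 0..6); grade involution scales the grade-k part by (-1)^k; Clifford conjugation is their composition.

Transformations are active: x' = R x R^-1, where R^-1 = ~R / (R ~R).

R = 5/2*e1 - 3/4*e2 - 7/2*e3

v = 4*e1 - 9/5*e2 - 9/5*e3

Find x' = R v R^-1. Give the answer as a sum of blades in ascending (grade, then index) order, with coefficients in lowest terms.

~R = 5/2*e1 - 3/4*e2 - 7/2*e3, and R ~R = -305/16, so R^-1 = ~R / (-305/16).
R v = -353/20 - 3/2*e1 e2 + 19/2*e1 e3 - 99/20*e2 e3
Answer: 192/305*e1 + 627/1525*e2 - 7139/1525*e3


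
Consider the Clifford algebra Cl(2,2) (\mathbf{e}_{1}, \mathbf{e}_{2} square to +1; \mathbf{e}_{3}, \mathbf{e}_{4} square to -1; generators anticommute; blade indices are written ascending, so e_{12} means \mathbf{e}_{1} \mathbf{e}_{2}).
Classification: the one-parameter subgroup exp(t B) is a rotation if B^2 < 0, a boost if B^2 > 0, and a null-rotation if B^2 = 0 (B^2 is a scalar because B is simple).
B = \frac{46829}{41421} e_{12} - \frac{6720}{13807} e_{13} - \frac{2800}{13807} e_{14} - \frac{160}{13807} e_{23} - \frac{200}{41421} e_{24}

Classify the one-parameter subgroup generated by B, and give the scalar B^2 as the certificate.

B^2 term by term: the squares give (\frac{46829}{41421})^2*(e_{12})^2 + (-\frac{6720}{13807})^2*(e_{13})^2 + (-\frac{2800}{13807})^2*(e_{14})^2 + (-\frac{160}{13807})^2*(e_{23})^2 + (-\frac{200}{41421})^2*(e_{24})^2 = \frac{2192955241}{1715699241}*(-1) + \frac{45158400}{190633249}*(+1) + \frac{7840000}{190633249}*(+1) + \frac{25600}{190633249}*(+1) + \frac{40000}{1715699241}*(+1) = -1 (each basis 2-blade squares to minus the product of its generators' squares); cross terms between blades sharing an index anticommute and cancel; the commuting (index-disjoint) pairs give grade-4 terms 2*c*c'*(blade product), which cancel blade by blade — e_{1234}: -\frac{896000}{190633249} + \frac{896000}{190633249} = 0 — confirming B is simple. So B^2 = -1.
Answer: rotation, certificate B^2 = -1. B^2 = -1 is basis-independent, so its sign is the whole story.


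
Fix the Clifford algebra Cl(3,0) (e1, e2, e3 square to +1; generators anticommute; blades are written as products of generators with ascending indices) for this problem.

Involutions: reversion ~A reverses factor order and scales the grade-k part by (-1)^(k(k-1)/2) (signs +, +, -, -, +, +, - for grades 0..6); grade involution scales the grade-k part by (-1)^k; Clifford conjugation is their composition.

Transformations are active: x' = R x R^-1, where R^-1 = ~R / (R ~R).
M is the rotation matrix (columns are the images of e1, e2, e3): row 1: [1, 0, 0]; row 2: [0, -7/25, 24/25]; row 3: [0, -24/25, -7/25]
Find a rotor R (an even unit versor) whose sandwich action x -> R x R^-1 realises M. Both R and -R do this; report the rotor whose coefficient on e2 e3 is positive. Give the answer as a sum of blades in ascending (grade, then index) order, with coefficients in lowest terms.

Method: write R = a + b12*e1 e2 + b13*e1 e3 + b23*e2 e3 with a^2 + b12^2 + b13^2 + b23^2 = 1 (so R^-1 = ~R). Expanding the columns R e_j ~R gives tr M = 4a^2 - 1 and, from the antisymmetric part, M21 - M12 = -4a*b12, M13 - M31 = 4a*b13, M32 - M23 = -4a*b23.
Here tr M = 11/25, so a^2 = (1 + tr M)/4 = 9/25 and a = ±3/5. Taking a = 3/5: M21 - M12 = 0, M13 - M31 = 0, M32 - M23 = -48/25, giving b12 = 0, b13 = 0, b23 = 4/5, i.e. R = 3/5 + 4/5*e2 e3.
Its e2 e3 coefficient is already positive.
Answer: 3/5 + 4/5*e2 e3. Sheet selection: the two-to-one cover makes ±R indistinguishable at the matrix level (trace 11/25), so uniqueness comes from the required sign on e2 e3.


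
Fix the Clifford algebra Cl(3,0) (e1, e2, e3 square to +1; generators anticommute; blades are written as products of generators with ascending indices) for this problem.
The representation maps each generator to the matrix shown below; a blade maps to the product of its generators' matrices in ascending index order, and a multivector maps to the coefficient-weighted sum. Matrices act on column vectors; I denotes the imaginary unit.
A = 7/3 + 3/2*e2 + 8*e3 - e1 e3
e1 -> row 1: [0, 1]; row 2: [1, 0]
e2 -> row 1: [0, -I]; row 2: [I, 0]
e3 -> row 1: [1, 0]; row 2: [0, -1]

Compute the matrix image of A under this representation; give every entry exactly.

Bivector images (products of the table entries): rho(e1 e3) = rho(e1)rho(e3) = row 1: [0, -1]; row 2: [1, 0].
M = (7/3)*1 + (3/2)*rho(e2) + (8)*rho(e3) + (-1)*rho(e1 e3), summed entrywise (1 is the identity matrix):
Answer: row 1: [31/3, 1 - 3*I/2]; row 2: [-1 + 3*I/2, -17/3]


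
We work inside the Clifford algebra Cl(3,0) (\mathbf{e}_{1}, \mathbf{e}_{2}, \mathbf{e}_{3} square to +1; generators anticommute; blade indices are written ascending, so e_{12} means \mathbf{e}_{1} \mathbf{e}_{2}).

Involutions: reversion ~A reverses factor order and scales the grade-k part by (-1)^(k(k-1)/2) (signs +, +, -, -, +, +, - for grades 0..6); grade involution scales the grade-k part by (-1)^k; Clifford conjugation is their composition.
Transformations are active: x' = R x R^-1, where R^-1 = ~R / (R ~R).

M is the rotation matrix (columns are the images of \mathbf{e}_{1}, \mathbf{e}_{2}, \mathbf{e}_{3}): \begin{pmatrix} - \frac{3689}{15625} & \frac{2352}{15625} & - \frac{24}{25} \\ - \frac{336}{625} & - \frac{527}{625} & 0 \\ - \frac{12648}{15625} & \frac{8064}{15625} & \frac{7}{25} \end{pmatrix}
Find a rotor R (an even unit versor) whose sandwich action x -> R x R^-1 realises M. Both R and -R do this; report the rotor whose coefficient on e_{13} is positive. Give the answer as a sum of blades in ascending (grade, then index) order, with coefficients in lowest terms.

Method: write R = a + b12*e_{12} + b13*e_{13} + b23*e_{23} with a^2 + b12^2 + b13^2 + b23^2 = 1 (so R^-1 = ~R). Expanding the columns R e_j ~R gives tr M = 4a^2 - 1 and, from the antisymmetric part, M21 - M12 = -4a*b12, M13 - M31 = 4a*b13, M32 - M23 = -4a*b23.
Here tr M = -\frac{12489}{15625}, so a^2 = (1 + tr M)/4 = \frac{784}{15625} and a = ±\frac{28}{125}. Taking a = \frac{28}{125}: M21 - M12 = -\frac{10752}{15625}, M13 - M31 = -\frac{2352}{15625}, M32 - M23 = \frac{8064}{15625}, giving b12 = \frac{96}{125}, b13 = -\frac{21}{125}, b23 = -\frac{72}{125}, i.e. R = \frac{28}{125} + \frac{96}{125} e_{12} - \frac{21}{125} e_{13} - \frac{72}{125} e_{23}.
Its e_{13} coefficient is negative, so report the other preimage -R.
Answer: -\frac{28}{125} - \frac{96}{125} e_{12} + \frac{21}{125} e_{13} + \frac{72}{125} e_{23}. Uniqueness: Spin(3) -> SO(3) maps R and -R to the same rotation of trace -\frac{12489}{15625}; fixing the sign of the e_{13} coefficient removes the ambiguity.


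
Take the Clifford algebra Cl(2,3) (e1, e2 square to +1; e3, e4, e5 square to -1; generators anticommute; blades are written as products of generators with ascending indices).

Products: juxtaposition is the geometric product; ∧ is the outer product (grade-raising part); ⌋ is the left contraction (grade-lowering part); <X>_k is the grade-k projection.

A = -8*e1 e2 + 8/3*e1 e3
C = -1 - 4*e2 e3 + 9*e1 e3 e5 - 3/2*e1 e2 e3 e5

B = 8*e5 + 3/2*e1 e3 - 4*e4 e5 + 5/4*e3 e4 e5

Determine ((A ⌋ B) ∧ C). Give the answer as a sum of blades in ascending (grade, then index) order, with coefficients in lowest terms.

step 1: 4
step 2: -4 - 16*e2 e3 + 36*e1 e3 e5 - 6*e1 e2 e3 e5
Answer: -4 - 16*e2 e3 + 36*e1 e3 e5 - 6*e1 e2 e3 e5


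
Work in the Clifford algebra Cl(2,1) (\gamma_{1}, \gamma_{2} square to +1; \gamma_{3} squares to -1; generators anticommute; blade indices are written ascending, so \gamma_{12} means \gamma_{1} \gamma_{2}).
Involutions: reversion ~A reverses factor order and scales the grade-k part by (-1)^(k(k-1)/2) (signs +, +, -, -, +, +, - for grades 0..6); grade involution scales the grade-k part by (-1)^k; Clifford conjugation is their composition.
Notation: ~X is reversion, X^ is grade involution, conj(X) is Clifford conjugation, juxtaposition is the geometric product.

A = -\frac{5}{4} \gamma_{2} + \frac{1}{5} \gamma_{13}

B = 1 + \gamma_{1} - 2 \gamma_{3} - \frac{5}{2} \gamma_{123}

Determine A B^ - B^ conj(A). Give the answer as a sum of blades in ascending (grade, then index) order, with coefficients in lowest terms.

first term: -\frac{2}{5} \gamma_{1} - \frac{7}{4} \gamma_{2} + \frac{1}{5} \gamma_{3} - \frac{5}{4} \gamma_{12} + \frac{133}{40} \gamma_{13} - \frac{5}{2} \gamma_{23}
second term: -\frac{2}{5} \gamma_{1} + \frac{7}{4} \gamma_{2} + \frac{1}{5} \gamma_{3} - \frac{5}{4} \gamma_{12} - \frac{133}{40} \gamma_{13} - \frac{5}{2} \gamma_{23}
Answer: -\frac{7}{2} \gamma_{2} + \frac{133}{20} \gamma_{13}


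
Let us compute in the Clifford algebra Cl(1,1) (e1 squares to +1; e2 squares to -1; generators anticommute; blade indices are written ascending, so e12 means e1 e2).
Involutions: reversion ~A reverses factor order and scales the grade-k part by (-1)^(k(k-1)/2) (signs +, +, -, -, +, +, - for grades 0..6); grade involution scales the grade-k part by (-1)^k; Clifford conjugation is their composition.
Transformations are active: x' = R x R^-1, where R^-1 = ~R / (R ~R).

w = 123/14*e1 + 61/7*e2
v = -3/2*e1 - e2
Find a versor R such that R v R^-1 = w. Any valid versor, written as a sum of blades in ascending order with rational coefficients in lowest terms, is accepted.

Reasoning: v^2 = w^2 = 5/4 since conjugation preserves the quadratic form; R = v + w = 51/7*e1 + 54/7*e2 is then valid when invertible, keeping its own part and reversing (v - w)/2.
Answer: 51/7*e1 + 54/7*e2


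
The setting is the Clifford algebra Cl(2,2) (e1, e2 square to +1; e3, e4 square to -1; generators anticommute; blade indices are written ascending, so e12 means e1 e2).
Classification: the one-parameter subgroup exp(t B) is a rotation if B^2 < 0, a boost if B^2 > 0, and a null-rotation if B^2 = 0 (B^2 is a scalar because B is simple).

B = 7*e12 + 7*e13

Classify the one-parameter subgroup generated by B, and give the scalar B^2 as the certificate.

B^2 term by term: the squares give (7)^2*(e12)^2 + (7)^2*(e13)^2 = 49*(-1) + 49*(+1) = 0 (each basis 2-blade squares to minus the product of its generators' squares); cross terms between blades sharing an index anticommute and cancel. So B^2 = 0.
Answer: null-rotation, certificate B^2 = 0. Key observation: B^2 = 0 is a conjugation invariant, so its sign decides the class regardless of the surface form of B.


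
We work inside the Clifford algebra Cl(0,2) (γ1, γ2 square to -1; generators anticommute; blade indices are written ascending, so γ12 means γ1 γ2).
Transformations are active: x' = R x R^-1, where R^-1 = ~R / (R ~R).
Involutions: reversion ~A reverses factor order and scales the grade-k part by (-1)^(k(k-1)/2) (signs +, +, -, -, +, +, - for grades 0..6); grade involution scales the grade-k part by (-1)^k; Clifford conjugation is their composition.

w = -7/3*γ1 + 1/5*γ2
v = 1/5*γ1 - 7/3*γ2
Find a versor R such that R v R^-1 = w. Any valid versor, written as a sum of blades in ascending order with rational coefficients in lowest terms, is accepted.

Sketch: the shared square -1234/225 makes R = v + w = -32/15*γ1 - 32/15*γ2 the natural versor; its sandwich fixes that direction, negates (v - w)/2, and sends v to w.
Answer: -32/15*γ1 - 32/15*γ2


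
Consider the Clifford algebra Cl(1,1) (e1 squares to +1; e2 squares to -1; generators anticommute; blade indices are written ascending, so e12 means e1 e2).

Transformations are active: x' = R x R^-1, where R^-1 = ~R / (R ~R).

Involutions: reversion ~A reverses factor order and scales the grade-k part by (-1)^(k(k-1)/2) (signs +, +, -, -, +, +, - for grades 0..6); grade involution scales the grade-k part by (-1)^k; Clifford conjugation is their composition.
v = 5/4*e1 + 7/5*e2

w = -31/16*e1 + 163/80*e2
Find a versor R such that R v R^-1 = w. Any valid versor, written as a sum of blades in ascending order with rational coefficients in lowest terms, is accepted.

Sketch: the shared square -159/400 makes R = v + w = -11/16*e1 + 55/16*e2 the natural versor; its sandwich fixes that direction, negates (v - w)/2, and sends v to w.
Answer: -11/16*e1 + 55/16*e2


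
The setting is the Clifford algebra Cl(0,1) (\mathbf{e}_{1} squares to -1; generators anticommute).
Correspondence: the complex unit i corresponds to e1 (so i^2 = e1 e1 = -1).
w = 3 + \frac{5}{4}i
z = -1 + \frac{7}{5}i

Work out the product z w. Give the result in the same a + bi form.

In blades: z = -1 + \frac{7}{5} e_{1}, w = 3 + \frac{5}{4} e_{1}.
Distribute z over w term by term (generator squares from the signature, products reordered to ascending indices): (-1)*w = -3 - \frac{5}{4} e_{1}; (\frac{7}{5} e_{1})*w = -\frac{7}{4} + \frac{21}{5} e_{1}.
Sum: -\frac{19}{4} + \frac{59}{20} e_{1}; translating back through the correspondence:
Answer: -\frac{19}{4} + \frac{59}{20}i


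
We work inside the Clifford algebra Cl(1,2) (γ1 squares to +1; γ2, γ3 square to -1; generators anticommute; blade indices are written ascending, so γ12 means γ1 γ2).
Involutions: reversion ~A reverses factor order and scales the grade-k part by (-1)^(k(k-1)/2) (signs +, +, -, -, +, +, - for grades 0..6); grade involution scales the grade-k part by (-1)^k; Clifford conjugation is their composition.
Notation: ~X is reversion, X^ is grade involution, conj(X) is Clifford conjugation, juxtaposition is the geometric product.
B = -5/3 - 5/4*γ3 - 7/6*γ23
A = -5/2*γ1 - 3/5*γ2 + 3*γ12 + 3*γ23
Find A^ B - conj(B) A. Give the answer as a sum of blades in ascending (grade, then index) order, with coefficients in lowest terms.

first term: 7/2 - 25/6*γ1 + 11/4*γ2 + 7/10*γ3 - 5*γ12 + 3/8*γ13 - 23/4*γ23 - 20/3*γ123
second term: -7/2 + 25/6*γ1 + 19/4*γ2 - 7/10*γ3 - 5*γ12 + 53/8*γ13 - 17/4*γ23 + 5/6*γ123
Answer: 7 - 25/3*γ1 - 2*γ2 + 7/5*γ3 - 25/4*γ13 - 3/2*γ23 - 15/2*γ123


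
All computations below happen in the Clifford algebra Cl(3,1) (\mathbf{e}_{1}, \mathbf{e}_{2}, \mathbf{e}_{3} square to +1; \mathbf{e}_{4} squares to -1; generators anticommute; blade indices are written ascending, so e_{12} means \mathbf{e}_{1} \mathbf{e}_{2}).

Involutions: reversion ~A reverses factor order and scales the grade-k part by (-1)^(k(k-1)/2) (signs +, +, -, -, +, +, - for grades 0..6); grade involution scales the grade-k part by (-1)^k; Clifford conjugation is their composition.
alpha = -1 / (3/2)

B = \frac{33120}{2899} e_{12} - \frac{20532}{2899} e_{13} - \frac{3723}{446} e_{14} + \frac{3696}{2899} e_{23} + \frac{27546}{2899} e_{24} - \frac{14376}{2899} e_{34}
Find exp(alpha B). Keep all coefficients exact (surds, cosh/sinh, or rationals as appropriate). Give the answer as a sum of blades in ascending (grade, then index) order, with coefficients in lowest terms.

B^2 term by term: the squares give (\frac{33120}{2899})^2*(e_{12})^2 + (-\frac{20532}{2899})^2*(e_{13})^2 + (-\frac{3723}{446})^2*(e_{14})^2 + (\frac{3696}{2899})^2*(e_{23})^2 + (\frac{27546}{2899})^2*(e_{24})^2 + (-\frac{14376}{2899})^2*(e_{34})^2 = \frac{1096934400}{8404201}*(-1) + \frac{421563024}{8404201}*(-1) + \frac{13860729}{198916}*(+1) + \frac{13660416}{8404201}*(-1) + \frac{758782116}{8404201}*(+1) + \frac{206669376}{8404201}*(+1) = \frac{9}{4} (each basis 2-blade squares to minus the product of its generators' squares); cross terms between blades sharing an index anticommute and cancel; the commuting (index-disjoint) pairs give grade-4 terms 2*c*c'*(blade product), which cancel blade by blade — e_{1234}: -\frac{952266240}{8404201} + \frac{1131148944}{8404201} - \frac{13760208}{646477} = 0 — confirming B is simple. So B^2 = \frac{9}{4}.
B^2 = \frac{9}{4} — a positive square means the series sums to a boost: l = \frac{3}{2}, alpha*l = -1, so exp(alpha B) = cosh(-1) + (sinh(-1)/(\frac{3}{2}))*B = \cosh{\left(1 \right)} + (- \frac{2 \sinh{\left(1 \right)}}{3})*B.
Answer: \cosh{\left(1 \right)} - \frac{22080 \sinh{\left(1 \right)}}{2899} e_{12} + \frac{13688 \sinh{\left(1 \right)}}{2899} e_{13} + \frac{1241 \sinh{\left(1 \right)}}{223} e_{14} - \frac{2464 \sinh{\left(1 \right)}}{2899} e_{23} - \frac{18364 \sinh{\left(1 \right)}}{2899} e_{24} + \frac{9584 \sinh{\left(1 \right)}}{2899} e_{34}


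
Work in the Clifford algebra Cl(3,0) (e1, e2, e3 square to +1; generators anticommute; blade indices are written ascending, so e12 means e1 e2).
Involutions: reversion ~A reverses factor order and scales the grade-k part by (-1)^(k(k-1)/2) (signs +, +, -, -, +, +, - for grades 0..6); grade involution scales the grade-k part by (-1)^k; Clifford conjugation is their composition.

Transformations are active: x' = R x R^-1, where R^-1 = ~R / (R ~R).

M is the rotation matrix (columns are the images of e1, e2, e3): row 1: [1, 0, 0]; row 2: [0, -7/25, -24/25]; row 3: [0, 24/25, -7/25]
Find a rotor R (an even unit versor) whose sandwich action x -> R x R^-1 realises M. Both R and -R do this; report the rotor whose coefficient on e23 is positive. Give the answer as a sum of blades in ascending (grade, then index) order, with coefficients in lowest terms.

Method: write R = a + b12*e12 + b13*e13 + b23*e23 with a^2 + b12^2 + b13^2 + b23^2 = 1 (so R^-1 = ~R). Expanding the columns R e_j ~R gives tr M = 4a^2 - 1 and, from the antisymmetric part, M21 - M12 = -4a*b12, M13 - M31 = 4a*b13, M32 - M23 = -4a*b23.
Here tr M = 11/25, so a^2 = (1 + tr M)/4 = 9/25 and a = ±3/5. Taking a = 3/5: M21 - M12 = 0, M13 - M31 = 0, M32 - M23 = 48/25, giving b12 = 0, b13 = 0, b23 = -4/5, i.e. R = 3/5 - 4/5*e23.
Its e23 coefficient is negative, so report the other preimage -R.
Answer: -3/5 + 4/5*e23. Uniqueness: Spin(3) -> SO(3) maps R and -R to the same rotation of trace 11/25; fixing the sign of the e23 coefficient removes the ambiguity.


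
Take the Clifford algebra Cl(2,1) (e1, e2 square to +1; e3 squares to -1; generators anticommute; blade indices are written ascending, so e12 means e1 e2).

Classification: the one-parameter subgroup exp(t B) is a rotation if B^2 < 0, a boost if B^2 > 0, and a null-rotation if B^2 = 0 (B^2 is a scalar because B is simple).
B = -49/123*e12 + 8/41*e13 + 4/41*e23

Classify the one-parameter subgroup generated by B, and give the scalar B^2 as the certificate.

B^2 term by term: the squares give (-49/123)^2*(e12)^2 + (8/41)^2*(e13)^2 + (4/41)^2*(e23)^2 = 2401/15129*(-1) + 64/1681*(+1) + 16/1681*(+1) = -1/9 (each basis 2-blade squares to minus the product of its generators' squares); cross terms between blades sharing an index anticommute and cancel. So B^2 = -1/9.
Answer: rotation, certificate B^2 = -1/9. B^2 = -1/9 is basis-independent, so its sign is the whole story.


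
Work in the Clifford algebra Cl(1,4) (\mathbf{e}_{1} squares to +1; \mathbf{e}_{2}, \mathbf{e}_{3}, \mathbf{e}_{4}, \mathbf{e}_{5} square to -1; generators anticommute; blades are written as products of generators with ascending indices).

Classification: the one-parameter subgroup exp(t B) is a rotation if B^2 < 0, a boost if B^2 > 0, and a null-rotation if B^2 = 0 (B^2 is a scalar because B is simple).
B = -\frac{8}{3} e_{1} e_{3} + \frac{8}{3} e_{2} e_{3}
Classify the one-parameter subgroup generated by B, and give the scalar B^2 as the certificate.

B^2 term by term: the squares give (-\frac{8}{3})^2*(e_{1} e_{3})^2 + (\frac{8}{3})^2*(e_{2} e_{3})^2 = \frac{64}{9}*(+1) + \frac{64}{9}*(-1) = 0 (each basis 2-blade squares to minus the product of its generators' squares); cross terms between blades sharing an index anticommute and cancel. So B^2 = 0.
Answer: null-rotation, certificate B^2 = 0. Check the certificate: B^2 = 0, and that sign is decisive whatever form B takes.
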